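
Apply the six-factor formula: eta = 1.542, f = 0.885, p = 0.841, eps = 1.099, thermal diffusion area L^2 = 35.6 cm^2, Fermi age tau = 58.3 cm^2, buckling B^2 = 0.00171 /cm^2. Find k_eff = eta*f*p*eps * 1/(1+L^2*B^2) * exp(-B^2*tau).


k_inf = eta*f*p*eps = 1.542*0.885*0.841*1.099 = 1.261309
P_TNL = 1/(1 + L^2*B^2) = 1/(1 + 35.6*0.00171) = 0.9426172
P_FNL = exp(-B^2*tau) = exp(-0.00171*58.3) = 0.9051152
k_eff = k_inf * P_TNL * P_FNL = 1.261309 * 0.9426172 * 0.9051152
k_eff = 1.0761

1.0761


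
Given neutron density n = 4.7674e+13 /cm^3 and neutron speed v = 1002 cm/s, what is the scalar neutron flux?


phi = n * v
phi = 4.7674e+13 * 1002
phi = 4.7769e+16 /cm^2/s

4.7769e+16


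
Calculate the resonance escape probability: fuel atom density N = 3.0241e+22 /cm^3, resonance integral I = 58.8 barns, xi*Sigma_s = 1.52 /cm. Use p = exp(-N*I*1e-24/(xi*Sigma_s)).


p = exp(-N * I * 1e-24 / (xi*Sigma_s))
p = exp(-3.0241e+22 * 58.8 * 1e-24 / 1.52)
p = 0.31041

0.31041


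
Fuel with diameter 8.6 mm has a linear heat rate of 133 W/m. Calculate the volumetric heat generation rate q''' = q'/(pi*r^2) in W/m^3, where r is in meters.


r = D / 2 / 1000 = 8.6 / 2 / 1000 = 0.0043 m
q''' = q' / (pi * r^2)
q''' = 133 / (pi * 0.0043^2)
q''' = 2.2896e+06 W/m^3

2.2896e+06


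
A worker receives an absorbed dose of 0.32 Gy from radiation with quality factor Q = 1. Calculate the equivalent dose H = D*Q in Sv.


H = D * Q
H = 0.32 * 1
H = 0.32000 Sv

0.32000


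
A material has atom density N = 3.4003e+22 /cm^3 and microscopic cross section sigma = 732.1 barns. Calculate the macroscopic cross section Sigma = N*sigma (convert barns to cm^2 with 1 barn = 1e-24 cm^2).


Sigma = N * sigma_barns * 1e-24
Sigma = 3.4003e+22 * 732.1 * 1e-24
Sigma = 24.894 /cm

24.894


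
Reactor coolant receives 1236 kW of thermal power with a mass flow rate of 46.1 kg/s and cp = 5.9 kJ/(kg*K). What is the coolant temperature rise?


dT = Q / (m_dot * cp)
dT = 1236 / (46.1 * 5.9)
dT = 4.5443 C

4.5443


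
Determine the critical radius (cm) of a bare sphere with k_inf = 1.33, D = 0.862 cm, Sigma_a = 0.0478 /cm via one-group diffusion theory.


L^2 = D / Sigma_a = 0.862 / 0.0478 = 18.03347 cm^2
B_m^2 = (k_inf - 1) / L^2 = (1.33 - 1) / 18.03347 = 0.01829931 /cm^2
For a bare sphere: B_g = pi/R, so R_c = pi / sqrt(B_m^2)
R_c = pi / sqrt(0.01829931) = 23.224 cm

23.224


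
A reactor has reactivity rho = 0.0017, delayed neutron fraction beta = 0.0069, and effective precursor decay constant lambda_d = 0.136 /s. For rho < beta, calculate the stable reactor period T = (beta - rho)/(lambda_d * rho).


T = (beta - rho) / (lambda_d * rho)
T = (0.0069 - 0.0017) / (0.136 * 0.0017)
T = 22.491 s

22.491


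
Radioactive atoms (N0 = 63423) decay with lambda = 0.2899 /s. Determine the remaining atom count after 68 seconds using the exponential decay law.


N = N0 * exp(-lambda * t)
N = 63423 * exp(-0.2899 * 68)
N = 1.7415e-04

1.7415e-04


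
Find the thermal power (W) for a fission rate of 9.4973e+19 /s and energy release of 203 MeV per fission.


P = fission_rate * E_MeV * 1.602e-13
P = 9.4973e+19 * 203 * 1.602e-13
P = 3.0886e+09 W

3.0886e+09


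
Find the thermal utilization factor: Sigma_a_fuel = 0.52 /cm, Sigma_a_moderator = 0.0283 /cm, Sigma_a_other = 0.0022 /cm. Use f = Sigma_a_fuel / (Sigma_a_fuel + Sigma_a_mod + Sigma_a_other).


f = Sigma_a_fuel / (Sigma_a_fuel + Sigma_a_mod + Sigma_a_other)
f = 0.52 / (0.52 + 0.0283 + 0.0022)
f = 0.94460

0.94460


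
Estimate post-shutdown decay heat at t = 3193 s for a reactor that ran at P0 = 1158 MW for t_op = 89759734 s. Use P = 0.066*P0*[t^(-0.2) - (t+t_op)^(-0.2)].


P/P0 = 0.066 * [t^(-0.2) - (t + t_op)^(-0.2)]
P/P0 = 0.066 * [3193^(-0.2) - (3193 + 89759734)^(-0.2)]
P/P0 = 0.066 * [0.1991408 - 0.02566732] = 0.01144925
P = 1158 * 0.01144925 = 13.258 MW

13.258


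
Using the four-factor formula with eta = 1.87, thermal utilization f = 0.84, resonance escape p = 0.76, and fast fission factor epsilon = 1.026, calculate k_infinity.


k_inf = eta * f * p * epsilon
k_inf = 1.87 * 0.84 * 0.76 * 1.026
k_inf = 1.2248

1.2248


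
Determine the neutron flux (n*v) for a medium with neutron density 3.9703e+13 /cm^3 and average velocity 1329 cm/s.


phi = n * v
phi = 3.9703e+13 * 1329
phi = 5.2765e+16 /cm^2/s

5.2765e+16


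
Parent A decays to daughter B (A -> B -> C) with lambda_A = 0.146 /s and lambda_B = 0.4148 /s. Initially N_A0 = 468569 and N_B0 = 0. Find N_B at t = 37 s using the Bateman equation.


N_B(t) = lambda_A * N_A0 / (lambda_B - lambda_A) * [exp(-lambda_A*t) - exp(-lambda_B*t)]
exp(-0.146*37) = 0.004507557; exp(-0.4148*37) = 2.160837e-07
N_B = 0.146 * 468569 / (0.4148 - 0.146) * (0.004507557 - 2.160837e-07)
N_B = 1147.1

1147.1


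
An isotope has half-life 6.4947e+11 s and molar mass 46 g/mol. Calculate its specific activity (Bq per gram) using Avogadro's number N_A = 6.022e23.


lambda = ln(2) / t_half = ln(2) / 6.4947e+11 = 1.067250e-12 /s
SA = lambda * N_A / M
SA = 1.067250e-12 * 6.022e23 / 46
SA = 1.3972e+10 Bq/g

1.3972e+10


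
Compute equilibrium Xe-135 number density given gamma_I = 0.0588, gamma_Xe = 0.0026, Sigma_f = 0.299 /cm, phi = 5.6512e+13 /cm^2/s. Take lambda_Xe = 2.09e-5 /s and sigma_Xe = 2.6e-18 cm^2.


Xe_eq = (gamma_I + gamma_Xe) * Sigma_f * phi / (lambda_Xe + sigma_Xe * phi)
Numerator = (0.0588 + 0.0026) * 0.299 * 5.6512e+13 = 1.037481e+12
Denominator = 2.09e-5 + 2.6e-18 * 5.6512e+13 = 1.678312e-04
Xe_eq = 1.037481e+12 / 1.678312e-04 = 6.1817e+15 /cm^3

6.1817e+15


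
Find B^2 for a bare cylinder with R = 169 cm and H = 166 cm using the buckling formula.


B^2 = (2.405/R)^2 + (pi/H)^2
B^2 = (2.405/169)^2 + (pi/166)^2
B^2 = 5.6068e-04 /cm^2

5.6068e-04


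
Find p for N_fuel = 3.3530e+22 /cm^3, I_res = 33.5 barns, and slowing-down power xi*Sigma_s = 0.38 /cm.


p = exp(-N * I * 1e-24 / (xi*Sigma_s))
p = exp(-3.3530e+22 * 33.5 * 1e-24 / 0.38)
p = 0.052030

0.052030


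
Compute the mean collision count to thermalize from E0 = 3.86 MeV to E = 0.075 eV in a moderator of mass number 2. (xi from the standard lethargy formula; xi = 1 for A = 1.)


xi = 1 + (A-1)^2/(2A)*ln((A-1)/(A+1)) = 0.7253469 (for A = 2)
n = ln(E0/E) / xi
n = ln(3.86e6 / 0.075) / 0.7253469
n = ln(5.146667e+07) / 0.7253469 = 24.480

24.480


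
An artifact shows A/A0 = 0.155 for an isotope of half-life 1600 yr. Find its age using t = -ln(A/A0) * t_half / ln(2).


lambda = ln(2) / t_half = ln(2) / 1600 = 4.332170e-04 /yr
t = -ln(A/A0) / lambda
t = -ln(0.155) / 4.332170e-04
t = 4303.5 yr

4303.5


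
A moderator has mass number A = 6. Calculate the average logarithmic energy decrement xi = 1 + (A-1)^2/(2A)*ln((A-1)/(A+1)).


xi = 1 + (A-1)^2/(2A) * ln((A-1)/(A+1))
xi = 1 + (6-1)^2/(2*6) * ln((6-1)/(6 +1))
xi = 0.29902

0.29902


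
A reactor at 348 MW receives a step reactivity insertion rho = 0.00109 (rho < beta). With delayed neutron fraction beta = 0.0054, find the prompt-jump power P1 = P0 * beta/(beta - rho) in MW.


P1/P0 = beta / (beta - rho)
P1/P0 = 0.0054 / (0.0054 - 0.00109) = 1.252900
P1 = 348 * 1.252900 = 436.01 MW

436.01


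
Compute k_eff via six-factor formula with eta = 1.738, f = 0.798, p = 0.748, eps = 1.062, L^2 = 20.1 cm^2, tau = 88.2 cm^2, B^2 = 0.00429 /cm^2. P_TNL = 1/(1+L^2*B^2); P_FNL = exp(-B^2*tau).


k_inf = eta*f*p*eps = 1.738*0.798*0.748*1.062 = 1.101739
P_TNL = 1/(1 + L^2*B^2) = 1/(1 + 20.1*0.00429) = 0.9206162
P_FNL = exp(-B^2*tau) = exp(-0.00429*88.2) = 0.6849715
k_eff = k_inf * P_TNL * P_FNL = 1.101739 * 0.9206162 * 0.6849715
k_eff = 0.69475

0.69475


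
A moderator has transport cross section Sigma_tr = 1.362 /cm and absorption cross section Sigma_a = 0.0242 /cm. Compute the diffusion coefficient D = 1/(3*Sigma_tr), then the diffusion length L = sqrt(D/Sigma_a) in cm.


D = 1 / (3 * Sigma_tr) = 1 / (3 * 1.362) = 0.2447381 cm
L = sqrt(D / Sigma_a)
L = sqrt(0.2447381 / 0.0242)
L = 3.1801 cm

3.1801


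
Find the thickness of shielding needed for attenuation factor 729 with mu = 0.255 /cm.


x = ln(factor) / mu
x = ln(729) / 0.255
x = 25.850 cm

25.850


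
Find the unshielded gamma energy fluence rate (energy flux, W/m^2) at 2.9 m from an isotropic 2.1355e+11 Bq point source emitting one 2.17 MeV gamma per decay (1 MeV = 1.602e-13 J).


psi = A * E * 1.602e-13 / (4*pi*r^2)
psi = 2.1355e+11 * 2.17 * 1.602e-13 / (4*pi*2.9^2)
psi = 7.0245e-04 W/m^2

7.0245e-04


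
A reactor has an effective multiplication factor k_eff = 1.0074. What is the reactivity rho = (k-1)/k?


rho = (k_eff - 1) / k_eff
rho = (1.0074 - 1) / 1.0074
rho = 0.0073456

0.0073456


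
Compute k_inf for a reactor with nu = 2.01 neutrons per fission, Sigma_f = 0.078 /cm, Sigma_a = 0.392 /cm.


k_inf = nu * Sigma_f / Sigma_a
k_inf = 2.01 * 0.078 / 0.392
k_inf = 0.39995

0.39995


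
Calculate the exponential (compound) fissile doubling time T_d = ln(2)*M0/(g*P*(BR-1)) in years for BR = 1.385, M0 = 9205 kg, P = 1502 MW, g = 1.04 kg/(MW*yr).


Breeding gain G = BR - 1 = 1.385 - 1 = 0.385
Fissile production rate = g * P * G = 1.04 * 1502 * 0.385 = 601.4008 kg/yr
T_d = ln(2) * M0 / (g * P * G)
T_d = ln(2) * 9205 / 601.4008 = 10.609 yr

10.609


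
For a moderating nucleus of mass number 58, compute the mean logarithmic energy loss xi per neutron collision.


xi = 1 + (A-1)^2/(2A) * ln((A-1)/(A+1))
xi = 1 + (58-1)^2/(2*58) * ln((58-1)/(58 +1))
xi = 0.034090

0.034090


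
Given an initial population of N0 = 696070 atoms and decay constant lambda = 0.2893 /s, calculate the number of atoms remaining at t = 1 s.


N = N0 * exp(-lambda * t)
N = 696070 * exp(-0.2893 * 1)
N = 521209

521209


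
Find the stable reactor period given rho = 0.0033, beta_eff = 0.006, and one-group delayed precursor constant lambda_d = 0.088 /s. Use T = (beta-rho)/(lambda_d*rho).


T = (beta - rho) / (lambda_d * rho)
T = (0.006 - 0.0033) / (0.088 * 0.0033)
T = 9.2975 s

9.2975


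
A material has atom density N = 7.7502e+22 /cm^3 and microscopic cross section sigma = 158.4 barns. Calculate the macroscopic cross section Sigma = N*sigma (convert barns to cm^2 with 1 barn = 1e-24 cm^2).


Sigma = N * sigma_barns * 1e-24
Sigma = 7.7502e+22 * 158.4 * 1e-24
Sigma = 12.276 /cm

12.276


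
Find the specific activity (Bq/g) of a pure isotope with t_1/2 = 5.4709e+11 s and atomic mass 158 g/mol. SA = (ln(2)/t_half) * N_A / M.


lambda = ln(2) / t_half = ln(2) / 5.4709e+11 = 1.266971e-12 /s
SA = lambda * N_A / M
SA = 1.266971e-12 * 6.022e23 / 158
SA = 4.8289e+09 Bq/g

4.8289e+09


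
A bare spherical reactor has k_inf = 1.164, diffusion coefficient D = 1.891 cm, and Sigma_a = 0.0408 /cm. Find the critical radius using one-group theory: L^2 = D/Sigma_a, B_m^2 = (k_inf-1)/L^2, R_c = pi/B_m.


L^2 = D / Sigma_a = 1.891 / 0.0408 = 46.34804 cm^2
B_m^2 = (k_inf - 1) / L^2 = (1.164 - 1) / 46.34804 = 0.003538445 /cm^2
For a bare sphere: B_g = pi/R, so R_c = pi / sqrt(B_m^2)
R_c = pi / sqrt(0.003538445) = 52.813 cm

52.813


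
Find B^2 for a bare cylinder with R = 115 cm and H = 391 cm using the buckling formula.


B^2 = (2.405/R)^2 + (pi/H)^2
B^2 = (2.405/115)^2 + (pi/391)^2
B^2 = 5.0191e-04 /cm^2

5.0191e-04


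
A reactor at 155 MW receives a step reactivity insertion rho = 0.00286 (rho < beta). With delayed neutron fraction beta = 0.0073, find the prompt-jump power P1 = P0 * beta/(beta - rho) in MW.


P1/P0 = beta / (beta - rho)
P1/P0 = 0.0073 / (0.0073 - 0.00286) = 1.644144
P1 = 155 * 1.644144 = 254.84 MW

254.84


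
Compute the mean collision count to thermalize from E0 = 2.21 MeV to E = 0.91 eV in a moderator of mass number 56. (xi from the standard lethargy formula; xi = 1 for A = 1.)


xi = 1 + (A-1)^2/(2A)*ln((A-1)/(A+1)) = 0.03529286 (for A = 56)
n = ln(E0/E) / xi
n = ln(2.21e6 / 0.91) / 0.03529286
n = ln(2.428571e+06) / 0.03529286 = 416.59

416.59


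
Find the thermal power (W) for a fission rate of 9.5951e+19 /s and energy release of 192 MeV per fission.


P = fission_rate * E_MeV * 1.602e-13
P = 9.5951e+19 * 192 * 1.602e-13
P = 2.9513e+09 W

2.9513e+09


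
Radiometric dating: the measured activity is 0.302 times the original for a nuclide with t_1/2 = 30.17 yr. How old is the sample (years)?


lambda = ln(2) / t_half = ln(2) / 30.17 = 0.02297472 /yr
t = -ln(A/A0) / lambda
t = -ln(0.302) / 0.02297472
t = 52.115 yr

52.115


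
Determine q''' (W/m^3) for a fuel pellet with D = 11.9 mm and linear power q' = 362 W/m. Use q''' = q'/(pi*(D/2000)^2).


r = D / 2 / 1000 = 11.9 / 2 / 1000 = 0.00595 m
q''' = q' / (pi * r^2)
q''' = 362 / (pi * 0.00595^2)
q''' = 3.2548e+06 W/m^3

3.2548e+06


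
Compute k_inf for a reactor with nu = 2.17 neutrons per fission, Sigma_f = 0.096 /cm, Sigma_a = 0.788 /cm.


k_inf = nu * Sigma_f / Sigma_a
k_inf = 2.17 * 0.096 / 0.788
k_inf = 0.26437

0.26437


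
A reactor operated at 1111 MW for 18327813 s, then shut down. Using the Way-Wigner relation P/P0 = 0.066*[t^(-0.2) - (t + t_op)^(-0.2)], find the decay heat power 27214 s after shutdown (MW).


P/P0 = 0.066 * [t^(-0.2) - (t + t_op)^(-0.2)]
P/P0 = 0.066 * [27214^(-0.2) - (27214 + 18327813)^(-0.2)]
P/P0 = 0.066 * [0.1297303 - 0.03525730] = 0.006235218
P = 1111 * 0.006235218 = 6.9273 MW

6.9273


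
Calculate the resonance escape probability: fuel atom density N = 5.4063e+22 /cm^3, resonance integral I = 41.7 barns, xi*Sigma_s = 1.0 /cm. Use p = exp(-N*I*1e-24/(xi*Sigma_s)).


p = exp(-N * I * 1e-24 / (xi*Sigma_s))
p = exp(-5.4063e+22 * 41.7 * 1e-24 / 1.0)
p = 0.10493

0.10493


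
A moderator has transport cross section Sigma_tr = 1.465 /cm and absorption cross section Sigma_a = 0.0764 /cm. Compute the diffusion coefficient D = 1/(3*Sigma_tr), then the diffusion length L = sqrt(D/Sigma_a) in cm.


D = 1 / (3 * Sigma_tr) = 1 / (3 * 1.465) = 0.2275313 cm
L = sqrt(D / Sigma_a)
L = sqrt(0.2275313 / 0.0764)
L = 1.7257 cm

1.7257


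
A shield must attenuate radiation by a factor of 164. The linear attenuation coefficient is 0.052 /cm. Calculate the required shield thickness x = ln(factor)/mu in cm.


x = ln(factor) / mu
x = ln(164) / 0.052
x = 98.074 cm

98.074


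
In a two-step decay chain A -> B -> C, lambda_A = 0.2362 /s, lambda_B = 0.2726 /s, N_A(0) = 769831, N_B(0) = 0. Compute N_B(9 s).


N_B(t) = lambda_A * N_A0 / (lambda_B - lambda_A) * [exp(-lambda_A*t) - exp(-lambda_B*t)]
exp(-0.2362*9) = 0.1193375; exp(-0.2726*9) = 0.08600069
N_B = 0.2362 * 769831 / (0.2726 - 0.2362) * (0.1193375 - 0.08600069)
N_B = 166532

166532


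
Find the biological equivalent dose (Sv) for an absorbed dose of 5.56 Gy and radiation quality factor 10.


H = D * Q
H = 5.56 * 10
H = 55.600 Sv

55.600


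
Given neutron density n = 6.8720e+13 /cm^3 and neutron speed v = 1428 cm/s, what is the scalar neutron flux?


phi = n * v
phi = 6.8720e+13 * 1428
phi = 9.8132e+16 /cm^2/s

9.8132e+16


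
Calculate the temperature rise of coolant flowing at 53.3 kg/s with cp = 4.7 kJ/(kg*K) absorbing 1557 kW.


dT = Q / (m_dot * cp)
dT = 1557 / (53.3 * 4.7)
dT = 6.2153 C

6.2153


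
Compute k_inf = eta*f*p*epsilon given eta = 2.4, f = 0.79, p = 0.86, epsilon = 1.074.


k_inf = eta * f * p * epsilon
k_inf = 2.4 * 0.79 * 0.86 * 1.074
k_inf = 1.7512

1.7512


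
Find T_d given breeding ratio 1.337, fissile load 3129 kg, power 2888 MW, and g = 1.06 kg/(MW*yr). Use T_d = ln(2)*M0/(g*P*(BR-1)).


Breeding gain G = BR - 1 = 1.337 - 1 = 0.337
Fissile production rate = g * P * G = 1.06 * 2888 * 0.337 = 1031.65136 kg/yr
T_d = ln(2) * M0 / (g * P * G)
T_d = ln(2) * 3129 / 1031.65136 = 2.1023 yr

2.1023


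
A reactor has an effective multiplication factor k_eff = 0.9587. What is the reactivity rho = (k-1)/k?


rho = (k_eff - 1) / k_eff
rho = (0.9587 - 1) / 0.9587
rho = -0.043079

-0.043079


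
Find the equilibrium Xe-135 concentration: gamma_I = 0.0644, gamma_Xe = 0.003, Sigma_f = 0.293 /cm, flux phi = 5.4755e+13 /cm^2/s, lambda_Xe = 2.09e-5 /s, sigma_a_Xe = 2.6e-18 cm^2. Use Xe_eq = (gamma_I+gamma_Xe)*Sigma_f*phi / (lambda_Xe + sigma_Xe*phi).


Xe_eq = (gamma_I + gamma_Xe) * Sigma_f * phi / (lambda_Xe + sigma_Xe * phi)
Numerator = (0.0644 + 0.003) * 0.293 * 5.4755e+13 = 1.081313e+12
Denominator = 2.09e-5 + 2.6e-18 * 5.4755e+13 = 1.632630e-04
Xe_eq = 1.081313e+12 / 1.632630e-04 = 6.6231e+15 /cm^3

6.6231e+15


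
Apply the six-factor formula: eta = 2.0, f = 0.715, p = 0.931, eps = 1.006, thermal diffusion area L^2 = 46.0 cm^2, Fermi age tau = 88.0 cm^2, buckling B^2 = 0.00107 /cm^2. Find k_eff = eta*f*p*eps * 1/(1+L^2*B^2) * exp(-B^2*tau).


k_inf = eta*f*p*eps = 2.0*0.715*0.931*1.006 = 1.339318
P_TNL = 1/(1 + L^2*B^2) = 1/(1 + 46.0*0.00107) = 0.9530890
P_FNL = exp(-B^2*tau) = exp(-0.00107*88.0) = 0.9101371
k_eff = k_inf * P_TNL * P_FNL = 1.339318 * 0.9530890 * 0.9101371
k_eff = 1.1618

1.1618


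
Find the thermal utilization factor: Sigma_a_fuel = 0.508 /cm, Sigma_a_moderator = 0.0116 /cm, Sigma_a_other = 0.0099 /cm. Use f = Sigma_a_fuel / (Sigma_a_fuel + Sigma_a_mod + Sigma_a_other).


f = Sigma_a_fuel / (Sigma_a_fuel + Sigma_a_mod + Sigma_a_other)
f = 0.508 / (0.508 + 0.0116 + 0.0099)
f = 0.95940

0.95940


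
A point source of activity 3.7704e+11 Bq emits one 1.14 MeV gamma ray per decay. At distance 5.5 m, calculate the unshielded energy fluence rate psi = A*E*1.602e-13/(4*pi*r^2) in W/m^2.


psi = A * E * 1.602e-13 / (4*pi*r^2)
psi = 3.7704e+11 * 1.14 * 1.602e-13 / (4*pi*5.5^2)
psi = 1.8114e-04 W/m^2

1.8114e-04


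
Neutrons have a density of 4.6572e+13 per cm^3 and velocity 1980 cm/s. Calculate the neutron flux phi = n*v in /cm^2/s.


phi = n * v
phi = 4.6572e+13 * 1980
phi = 9.2213e+16 /cm^2/s

9.2213e+16


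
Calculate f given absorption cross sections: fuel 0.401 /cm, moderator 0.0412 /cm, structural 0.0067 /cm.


f = Sigma_a_fuel / (Sigma_a_fuel + Sigma_a_mod + Sigma_a_other)
f = 0.401 / (0.401 + 0.0412 + 0.0067)
f = 0.89329

0.89329


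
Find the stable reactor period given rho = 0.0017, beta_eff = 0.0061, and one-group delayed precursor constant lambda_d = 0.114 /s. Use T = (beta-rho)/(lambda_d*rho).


T = (beta - rho) / (lambda_d * rho)
T = (0.0061 - 0.0017) / (0.114 * 0.0017)
T = 22.704 s

22.704


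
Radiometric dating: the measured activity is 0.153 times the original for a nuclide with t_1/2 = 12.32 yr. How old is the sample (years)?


lambda = ln(2) / t_half = ln(2) / 12.32 = 0.05626195 /yr
t = -ln(A/A0) / lambda
t = -ln(0.153) / 0.05626195
t = 33.367 yr

33.367


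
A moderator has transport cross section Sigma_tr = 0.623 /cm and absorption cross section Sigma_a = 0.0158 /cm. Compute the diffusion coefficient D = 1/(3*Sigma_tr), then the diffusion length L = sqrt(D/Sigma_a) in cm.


D = 1 / (3 * Sigma_tr) = 1 / (3 * 0.623) = 0.5350455 cm
L = sqrt(D / Sigma_a)
L = sqrt(0.5350455 / 0.0158)
L = 5.8192 cm

5.8192


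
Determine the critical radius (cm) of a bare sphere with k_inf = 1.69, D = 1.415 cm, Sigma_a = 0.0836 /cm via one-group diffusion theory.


L^2 = D / Sigma_a = 1.415 / 0.0836 = 16.92584 cm^2
B_m^2 = (k_inf - 1) / L^2 = (1.69 - 1) / 16.92584 = 0.04076607 /cm^2
For a bare sphere: B_g = pi/R, so R_c = pi / sqrt(B_m^2)
R_c = pi / sqrt(0.04076607) = 15.560 cm

15.560


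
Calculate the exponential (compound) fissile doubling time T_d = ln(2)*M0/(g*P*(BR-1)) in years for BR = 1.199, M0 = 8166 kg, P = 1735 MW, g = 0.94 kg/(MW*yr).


Breeding gain G = BR - 1 = 1.199 - 1 = 0.199
Fissile production rate = g * P * G = 0.94 * 1735 * 0.199 = 324.5491 kg/yr
T_d = ln(2) * M0 / (g * P * G)
T_d = ln(2) * 8166 / 324.5491 = 17.440 yr

17.440


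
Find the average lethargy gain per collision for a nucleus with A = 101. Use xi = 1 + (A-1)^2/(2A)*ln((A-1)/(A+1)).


xi = 1 + (A-1)^2/(2A) * ln((A-1)/(A+1))
xi = 1 + (101-1)^2/(2*101) * ln((101-1)/(101 +1))
xi = 0.019672

0.019672


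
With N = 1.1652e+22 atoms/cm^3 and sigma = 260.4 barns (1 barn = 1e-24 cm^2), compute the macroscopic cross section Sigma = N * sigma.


Sigma = N * sigma_barns * 1e-24
Sigma = 1.1652e+22 * 260.4 * 1e-24
Sigma = 3.0342 /cm

3.0342


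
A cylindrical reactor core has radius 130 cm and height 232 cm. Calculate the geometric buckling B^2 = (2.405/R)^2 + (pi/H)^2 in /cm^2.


B^2 = (2.405/R)^2 + (pi/H)^2
B^2 = (2.405/130)^2 + (pi/232)^2
B^2 = 5.2562e-04 /cm^2

5.2562e-04


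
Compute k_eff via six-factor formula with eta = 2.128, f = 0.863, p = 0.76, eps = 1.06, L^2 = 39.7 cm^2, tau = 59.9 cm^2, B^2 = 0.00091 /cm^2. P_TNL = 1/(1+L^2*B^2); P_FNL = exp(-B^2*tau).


k_inf = eta*f*p*eps = 2.128*0.863*0.76*1.06 = 1.479455
P_TNL = 1/(1 + L^2*B^2) = 1/(1 + 39.7*0.00091) = 0.9651327
P_FNL = exp(-B^2*tau) = exp(-0.00091*59.9) = 0.9469500
k_eff = k_inf * P_TNL * P_FNL = 1.479455 * 0.9651327 * 0.9469500
k_eff = 1.3521

1.3521


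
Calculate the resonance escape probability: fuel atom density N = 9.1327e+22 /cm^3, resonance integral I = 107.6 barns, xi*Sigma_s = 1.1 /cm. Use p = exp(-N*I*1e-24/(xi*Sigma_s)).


p = exp(-N * I * 1e-24 / (xi*Sigma_s))
p = exp(-9.1327e+22 * 107.6 * 1e-24 / 1.1)
p = 1.3190e-04

1.3190e-04


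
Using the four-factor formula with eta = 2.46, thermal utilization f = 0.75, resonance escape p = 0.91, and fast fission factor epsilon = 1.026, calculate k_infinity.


k_inf = eta * f * p * epsilon
k_inf = 2.46 * 0.75 * 0.91 * 1.026
k_inf = 1.7226

1.7226


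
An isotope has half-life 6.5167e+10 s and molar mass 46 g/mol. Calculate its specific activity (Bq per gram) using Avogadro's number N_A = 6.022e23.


lambda = ln(2) / t_half = ln(2) / 6.5167e+10 = 1.063648e-11 /s
SA = lambda * N_A / M
SA = 1.063648e-11 * 6.022e23 / 46
SA = 1.3925e+11 Bq/g

1.3925e+11


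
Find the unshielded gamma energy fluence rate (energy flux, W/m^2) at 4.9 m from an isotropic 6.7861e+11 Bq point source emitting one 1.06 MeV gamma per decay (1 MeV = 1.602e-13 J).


psi = A * E * 1.602e-13 / (4*pi*r^2)
psi = 6.7861e+11 * 1.06 * 1.602e-13 / (4*pi*4.9^2)
psi = 3.8193e-04 W/m^2

3.8193e-04


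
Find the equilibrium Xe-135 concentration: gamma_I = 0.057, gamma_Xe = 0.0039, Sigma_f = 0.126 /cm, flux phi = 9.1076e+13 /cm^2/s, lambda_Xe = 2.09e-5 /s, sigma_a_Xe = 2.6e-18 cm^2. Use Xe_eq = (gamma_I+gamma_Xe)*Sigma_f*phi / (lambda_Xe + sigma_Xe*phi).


Xe_eq = (gamma_I + gamma_Xe) * Sigma_f * phi / (lambda_Xe + sigma_Xe * phi)
Numerator = (0.057 + 0.0039) * 0.126 * 9.1076e+13 = 6.988626e+11
Denominator = 2.09e-5 + 2.6e-18 * 9.1076e+13 = 2.576976e-04
Xe_eq = 6.988626e+11 / 2.576976e-04 = 2.7119e+15 /cm^3

2.7119e+15


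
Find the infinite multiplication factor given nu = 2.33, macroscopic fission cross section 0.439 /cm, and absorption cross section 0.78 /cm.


k_inf = nu * Sigma_f / Sigma_a
k_inf = 2.33 * 0.439 / 0.78
k_inf = 1.3114

1.3114


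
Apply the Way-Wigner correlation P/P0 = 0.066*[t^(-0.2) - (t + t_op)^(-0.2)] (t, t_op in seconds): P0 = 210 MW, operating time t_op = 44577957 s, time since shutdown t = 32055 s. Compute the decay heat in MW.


P/P0 = 0.066 * [t^(-0.2) - (t + t_op)^(-0.2)]
P/P0 = 0.066 * [32055^(-0.2) - (32055 + 44577957)^(-0.2)]
P/P0 = 0.066 * [0.1255512 - 0.02951981] = 0.006338072
P = 210 * 0.006338072 = 1.3310 MW

1.3310


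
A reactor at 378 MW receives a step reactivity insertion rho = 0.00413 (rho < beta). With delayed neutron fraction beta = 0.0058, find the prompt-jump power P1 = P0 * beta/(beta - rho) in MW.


P1/P0 = beta / (beta - rho)
P1/P0 = 0.0058 / (0.0058 - 0.00413) = 3.473054
P1 = 378 * 3.473054 = 1312.8 MW

1312.8


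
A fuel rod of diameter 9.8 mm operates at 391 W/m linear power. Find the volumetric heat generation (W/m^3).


r = D / 2 / 1000 = 9.8 / 2 / 1000 = 0.0049 m
q''' = q' / (pi * r^2)
q''' = 391 / (pi * 0.0049^2)
q''' = 5.1836e+06 W/m^3

5.1836e+06


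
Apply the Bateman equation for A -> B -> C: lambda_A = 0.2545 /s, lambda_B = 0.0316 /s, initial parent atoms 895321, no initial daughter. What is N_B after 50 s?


N_B(t) = lambda_A * N_A0 / (lambda_B - lambda_A) * [exp(-lambda_A*t) - exp(-lambda_B*t)]
exp(-0.2545*50) = 2.975793e-06; exp(-0.0316*50) = 0.2059751
N_B = 0.2545 * 895321 / (0.0316 - 0.2545) * (2.975793e-06 - 0.2059751)
N_B = 210555

210555


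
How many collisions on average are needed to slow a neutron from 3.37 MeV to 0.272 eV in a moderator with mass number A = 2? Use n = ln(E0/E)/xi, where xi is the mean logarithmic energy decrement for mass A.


xi = 1 + (A-1)^2/(2A)*ln((A-1)/(A+1)) = 0.7253469 (for A = 2)
n = ln(E0/E) / xi
n = ln(3.37e6 / 0.272) / 0.7253469
n = ln(1.238971e+07) / 0.7253469 = 22.517

22.517


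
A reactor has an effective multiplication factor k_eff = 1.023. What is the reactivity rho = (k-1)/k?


rho = (k_eff - 1) / k_eff
rho = (1.023 - 1) / 1.023
rho = 0.022483

0.022483


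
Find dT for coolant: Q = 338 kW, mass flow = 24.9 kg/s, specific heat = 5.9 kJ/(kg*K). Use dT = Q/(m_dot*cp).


dT = Q / (m_dot * cp)
dT = 338 / (24.9 * 5.9)
dT = 2.3007 C

2.3007


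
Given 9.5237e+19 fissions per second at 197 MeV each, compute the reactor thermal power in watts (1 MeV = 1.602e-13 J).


P = fission_rate * E_MeV * 1.602e-13
P = 9.5237e+19 * 197 * 1.602e-13
P = 3.0056e+09 W

3.0056e+09


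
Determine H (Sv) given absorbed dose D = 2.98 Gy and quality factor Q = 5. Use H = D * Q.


H = D * Q
H = 2.98 * 5
H = 14.900 Sv

14.900


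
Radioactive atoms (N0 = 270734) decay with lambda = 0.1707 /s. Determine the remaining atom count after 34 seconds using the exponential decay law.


N = N0 * exp(-lambda * t)
N = 270734 * exp(-0.1707 * 34)
N = 816.55

816.55


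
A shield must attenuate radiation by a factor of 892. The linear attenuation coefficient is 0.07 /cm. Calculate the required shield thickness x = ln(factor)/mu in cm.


x = ln(factor) / mu
x = ln(892) / 0.07
x = 97.050 cm

97.050


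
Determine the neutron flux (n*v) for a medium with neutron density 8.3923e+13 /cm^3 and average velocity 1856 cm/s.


phi = n * v
phi = 8.3923e+13 * 1856
phi = 1.5576e+17 /cm^2/s

1.5576e+17


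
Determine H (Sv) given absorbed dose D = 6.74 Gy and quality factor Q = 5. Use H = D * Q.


H = D * Q
H = 6.74 * 5
H = 33.700 Sv

33.700


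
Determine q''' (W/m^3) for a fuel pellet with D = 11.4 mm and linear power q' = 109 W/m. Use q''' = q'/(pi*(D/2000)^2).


r = D / 2 / 1000 = 11.4 / 2 / 1000 = 0.0057 m
q''' = q' / (pi * r^2)
q''' = 109 / (pi * 0.0057^2)
q''' = 1.0679e+06 W/m^3

1.0679e+06


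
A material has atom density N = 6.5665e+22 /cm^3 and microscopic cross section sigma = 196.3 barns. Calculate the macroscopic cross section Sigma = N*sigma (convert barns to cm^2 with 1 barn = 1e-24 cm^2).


Sigma = N * sigma_barns * 1e-24
Sigma = 6.5665e+22 * 196.3 * 1e-24
Sigma = 12.890 /cm

12.890


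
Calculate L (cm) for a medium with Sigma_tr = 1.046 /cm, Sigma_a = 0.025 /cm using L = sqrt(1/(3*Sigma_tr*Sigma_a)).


D = 1 / (3 * Sigma_tr) = 1 / (3 * 1.046) = 0.3186743 cm
L = sqrt(D / Sigma_a)
L = sqrt(0.3186743 / 0.025)
L = 3.5703 cm

3.5703


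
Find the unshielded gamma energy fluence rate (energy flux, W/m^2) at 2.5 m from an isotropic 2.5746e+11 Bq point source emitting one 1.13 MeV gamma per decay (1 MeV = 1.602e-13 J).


psi = A * E * 1.602e-13 / (4*pi*r^2)
psi = 2.5746e+11 * 1.13 * 1.602e-13 / (4*pi*2.5^2)
psi = 5.9342e-04 W/m^2

5.9342e-04


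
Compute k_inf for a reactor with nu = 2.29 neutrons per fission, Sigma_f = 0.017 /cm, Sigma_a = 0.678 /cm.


k_inf = nu * Sigma_f / Sigma_a
k_inf = 2.29 * 0.017 / 0.678
k_inf = 0.057419

0.057419


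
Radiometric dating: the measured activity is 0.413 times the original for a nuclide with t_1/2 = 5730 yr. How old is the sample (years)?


lambda = ln(2) / t_half = ln(2) / 5730 = 1.209681e-04 /yr
t = -ln(A/A0) / lambda
t = -ln(0.413) / 1.209681e-04
t = 7310.3 yr

7310.3


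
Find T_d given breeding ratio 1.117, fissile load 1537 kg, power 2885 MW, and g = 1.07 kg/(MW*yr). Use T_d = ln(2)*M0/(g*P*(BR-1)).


Breeding gain G = BR - 1 = 1.117 - 1 = 0.117
Fissile production rate = g * P * G = 1.07 * 2885 * 0.117 = 361.17315 kg/yr
T_d = ln(2) * M0 / (g * P * G)
T_d = ln(2) * 1537 / 361.17315 = 2.9497 yr

2.9497


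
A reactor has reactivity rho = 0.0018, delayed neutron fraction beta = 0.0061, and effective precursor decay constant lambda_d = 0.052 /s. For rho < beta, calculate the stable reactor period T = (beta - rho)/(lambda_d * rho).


T = (beta - rho) / (lambda_d * rho)
T = (0.0061 - 0.0018) / (0.052 * 0.0018)
T = 45.940 s

45.940


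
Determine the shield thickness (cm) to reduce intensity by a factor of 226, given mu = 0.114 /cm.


x = ln(factor) / mu
x = ln(226) / 0.114
x = 47.549 cm

47.549


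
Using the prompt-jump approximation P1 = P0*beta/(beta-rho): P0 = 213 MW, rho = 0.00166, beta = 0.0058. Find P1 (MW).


P1/P0 = beta / (beta - rho)
P1/P0 = 0.0058 / (0.0058 - 0.00166) = 1.400966
P1 = 213 * 1.400966 = 298.41 MW

298.41


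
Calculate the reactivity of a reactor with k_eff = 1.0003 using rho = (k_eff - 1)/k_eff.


rho = (k_eff - 1) / k_eff
rho = (1.0003 - 1) / 1.0003
rho = 2.9991e-04

2.9991e-04


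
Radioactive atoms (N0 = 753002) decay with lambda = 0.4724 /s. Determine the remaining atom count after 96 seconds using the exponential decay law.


N = N0 * exp(-lambda * t)
N = 753002 * exp(-0.4724 * 96)
N = 1.5183e-14

1.5183e-14


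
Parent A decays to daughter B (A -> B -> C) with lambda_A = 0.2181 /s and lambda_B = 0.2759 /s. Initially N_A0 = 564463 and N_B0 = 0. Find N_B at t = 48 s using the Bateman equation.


N_B(t) = lambda_A * N_A0 / (lambda_B - lambda_A) * [exp(-lambda_A*t) - exp(-lambda_B*t)]
exp(-0.2181*48) = 2.840913e-05; exp(-0.2759*48) = 1.772357e-06
N_B = 0.2181 * 564463 / (0.2759 - 0.2181) * (2.840913e-05 - 1.772357e-06)
N_B = 56.734

56.734


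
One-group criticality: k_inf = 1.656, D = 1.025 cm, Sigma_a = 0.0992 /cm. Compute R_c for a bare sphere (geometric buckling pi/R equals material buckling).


L^2 = D / Sigma_a = 1.025 / 0.0992 = 10.33266 cm^2
B_m^2 = (k_inf - 1) / L^2 = (1.656 - 1) / 10.33266 = 0.06348801 /cm^2
For a bare sphere: B_g = pi/R, so R_c = pi / sqrt(B_m^2)
R_c = pi / sqrt(0.06348801) = 12.468 cm

12.468


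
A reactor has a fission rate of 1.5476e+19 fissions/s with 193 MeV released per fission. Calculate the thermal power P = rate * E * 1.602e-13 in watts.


P = fission_rate * E_MeV * 1.602e-13
P = 1.5476e+19 * 193 * 1.602e-13
P = 4.7850e+08 W

4.7850e+08


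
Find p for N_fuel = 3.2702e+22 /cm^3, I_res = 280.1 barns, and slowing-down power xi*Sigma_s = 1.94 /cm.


p = exp(-N * I * 1e-24 / (xi*Sigma_s))
p = exp(-3.2702e+22 * 280.1 * 1e-24 / 1.94)
p = 0.0089013

0.0089013


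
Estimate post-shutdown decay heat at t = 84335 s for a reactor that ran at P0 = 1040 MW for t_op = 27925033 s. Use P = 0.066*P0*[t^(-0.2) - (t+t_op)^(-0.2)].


P/P0 = 0.066 * [t^(-0.2) - (t + t_op)^(-0.2)]
P/P0 = 0.066 * [84335^(-0.2) - (84335 + 27925033)^(-0.2)]
P/P0 = 0.066 * [0.1034662 - 0.03239958] = 0.004690397
P = 1040 * 0.004690397 = 4.8780 MW

4.8780


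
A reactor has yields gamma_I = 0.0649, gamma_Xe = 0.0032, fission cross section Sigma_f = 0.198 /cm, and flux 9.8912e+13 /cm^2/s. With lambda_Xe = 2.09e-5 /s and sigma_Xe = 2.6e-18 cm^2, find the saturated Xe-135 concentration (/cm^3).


Xe_eq = (gamma_I + gamma_Xe) * Sigma_f * phi / (lambda_Xe + sigma_Xe * phi)
Numerator = (0.0649 + 0.0032) * 0.198 * 9.8912e+13 = 1.333710e+12
Denominator = 2.09e-5 + 2.6e-18 * 9.8912e+13 = 2.780712e-04
Xe_eq = 1.333710e+12 / 2.780712e-04 = 4.7963e+15 /cm^3

4.7963e+15


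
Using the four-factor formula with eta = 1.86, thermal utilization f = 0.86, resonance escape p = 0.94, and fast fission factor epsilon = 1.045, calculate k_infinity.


k_inf = eta * f * p * epsilon
k_inf = 1.86 * 0.86 * 0.94 * 1.045
k_inf = 1.5713

1.5713


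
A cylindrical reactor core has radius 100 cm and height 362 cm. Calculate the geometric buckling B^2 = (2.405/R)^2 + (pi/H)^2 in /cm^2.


B^2 = (2.405/R)^2 + (pi/H)^2
B^2 = (2.405/100)^2 + (pi/362)^2
B^2 = 6.5372e-04 /cm^2

6.5372e-04


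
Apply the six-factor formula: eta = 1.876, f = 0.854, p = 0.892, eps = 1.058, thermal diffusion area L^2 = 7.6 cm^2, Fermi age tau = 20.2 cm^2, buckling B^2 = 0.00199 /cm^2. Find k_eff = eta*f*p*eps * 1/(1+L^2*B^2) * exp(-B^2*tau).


k_inf = eta*f*p*eps = 1.876*0.854*0.892*1.058 = 1.511963
P_TNL = 1/(1 + L^2*B^2) = 1/(1 + 7.6*0.00199) = 0.9851013
P_FNL = exp(-B^2*tau) = exp(-0.00199*20.2) = 0.9605992
k_eff = k_inf * P_TNL * P_FNL = 1.511963 * 0.9851013 * 0.9605992
k_eff = 1.4308

1.4308


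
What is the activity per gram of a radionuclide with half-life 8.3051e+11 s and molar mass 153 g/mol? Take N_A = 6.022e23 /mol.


lambda = ln(2) / t_half = ln(2) / 8.3051e+11 = 8.346043e-13 /s
SA = lambda * N_A / M
SA = 8.346043e-13 * 6.022e23 / 153
SA = 3.2850e+09 Bq/g

3.2850e+09


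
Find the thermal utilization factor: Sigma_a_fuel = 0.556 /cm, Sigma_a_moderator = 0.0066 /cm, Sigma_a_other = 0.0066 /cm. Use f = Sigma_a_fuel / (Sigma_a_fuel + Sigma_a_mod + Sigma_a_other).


f = Sigma_a_fuel / (Sigma_a_fuel + Sigma_a_mod + Sigma_a_other)
f = 0.556 / (0.556 + 0.0066 + 0.0066)
f = 0.97681

0.97681


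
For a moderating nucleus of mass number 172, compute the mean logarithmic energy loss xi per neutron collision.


xi = 1 + (A-1)^2/(2A) * ln((A-1)/(A+1))
xi = 1 + (172-1)^2/(2*172) * ln((172-1)/(172 +1))
xi = 0.011583

0.011583


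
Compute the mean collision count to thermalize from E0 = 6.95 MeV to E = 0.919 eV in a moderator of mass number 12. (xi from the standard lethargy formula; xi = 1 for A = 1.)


xi = 1 + (A-1)^2/(2A)*ln((A-1)/(A+1)) = 0.1577690 (for A = 12)
n = ln(E0/E) / xi
n = ln(6.95e6 / 0.919) / 0.1577690
n = ln(7.562568e+06) / 0.1577690 = 100.39

100.39


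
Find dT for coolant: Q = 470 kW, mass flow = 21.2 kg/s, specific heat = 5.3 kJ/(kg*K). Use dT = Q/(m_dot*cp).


dT = Q / (m_dot * cp)
dT = 470 / (21.2 * 5.3)
dT = 4.1830 C

4.1830


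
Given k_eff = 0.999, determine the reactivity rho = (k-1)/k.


rho = (k_eff - 1) / k_eff
rho = (0.999 - 1) / 0.999
rho = -0.0010010

-0.0010010


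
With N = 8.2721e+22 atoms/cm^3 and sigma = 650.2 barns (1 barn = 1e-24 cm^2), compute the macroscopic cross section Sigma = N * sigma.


Sigma = N * sigma_barns * 1e-24
Sigma = 8.2721e+22 * 650.2 * 1e-24
Sigma = 53.785 /cm

53.785


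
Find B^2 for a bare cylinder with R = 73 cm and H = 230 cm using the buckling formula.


B^2 = (2.405/R)^2 + (pi/H)^2
B^2 = (2.405/73)^2 + (pi/230)^2
B^2 = 0.0012720 /cm^2

0.0012720


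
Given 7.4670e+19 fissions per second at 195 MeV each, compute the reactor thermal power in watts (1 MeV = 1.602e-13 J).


P = fission_rate * E_MeV * 1.602e-13
P = 7.4670e+19 * 195 * 1.602e-13
P = 2.3326e+09 W

2.3326e+09


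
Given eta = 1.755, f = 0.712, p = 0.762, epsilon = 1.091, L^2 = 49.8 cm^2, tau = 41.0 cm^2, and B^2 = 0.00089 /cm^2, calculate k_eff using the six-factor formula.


k_inf = eta*f*p*eps = 1.755*0.712*0.762*1.091 = 1.038812
P_TNL = 1/(1 + L^2*B^2) = 1/(1 + 49.8*0.00089) = 0.9575591
P_FNL = exp(-B^2*tau) = exp(-0.00089*41.0) = 0.9641677
k_eff = k_inf * P_TNL * P_FNL = 1.038812 * 0.9575591 * 0.9641677
k_eff = 0.95908

0.95908


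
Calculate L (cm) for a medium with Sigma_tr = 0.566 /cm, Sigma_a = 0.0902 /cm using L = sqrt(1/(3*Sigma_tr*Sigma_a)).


D = 1 / (3 * Sigma_tr) = 1 / (3 * 0.566) = 0.5889282 cm
L = sqrt(D / Sigma_a)
L = sqrt(0.5889282 / 0.0902)
L = 2.5552 cm

2.5552


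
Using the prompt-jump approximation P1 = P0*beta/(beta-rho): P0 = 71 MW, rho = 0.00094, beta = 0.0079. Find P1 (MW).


P1/P0 = beta / (beta - rho)
P1/P0 = 0.0079 / (0.0079 - 0.00094) = 1.135057
P1 = 71 * 1.135057 = 80.589 MW

80.589


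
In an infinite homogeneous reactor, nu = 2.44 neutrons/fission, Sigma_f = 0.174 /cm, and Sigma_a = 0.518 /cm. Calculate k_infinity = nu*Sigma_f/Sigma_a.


k_inf = nu * Sigma_f / Sigma_a
k_inf = 2.44 * 0.174 / 0.518
k_inf = 0.81961

0.81961


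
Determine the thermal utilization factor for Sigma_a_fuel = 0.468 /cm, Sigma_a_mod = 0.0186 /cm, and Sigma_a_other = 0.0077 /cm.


f = Sigma_a_fuel / (Sigma_a_fuel + Sigma_a_mod + Sigma_a_other)
f = 0.468 / (0.468 + 0.0186 + 0.0077)
f = 0.94679

0.94679


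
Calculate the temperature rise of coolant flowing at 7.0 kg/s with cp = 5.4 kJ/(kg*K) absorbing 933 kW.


dT = Q / (m_dot * cp)
dT = 933 / (7.0 * 5.4)
dT = 24.683 C

24.683


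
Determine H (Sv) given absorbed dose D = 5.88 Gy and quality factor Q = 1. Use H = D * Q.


H = D * Q
H = 5.88 * 1
H = 5.8800 Sv

5.8800


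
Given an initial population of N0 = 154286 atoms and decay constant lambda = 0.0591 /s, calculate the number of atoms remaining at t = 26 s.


N = N0 * exp(-lambda * t)
N = 154286 * exp(-0.0591 * 26)
N = 33189

33189


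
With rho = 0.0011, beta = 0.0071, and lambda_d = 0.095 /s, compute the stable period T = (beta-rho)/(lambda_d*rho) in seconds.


T = (beta - rho) / (lambda_d * rho)
T = (0.0071 - 0.0011) / (0.095 * 0.0011)
T = 57.416 s

57.416


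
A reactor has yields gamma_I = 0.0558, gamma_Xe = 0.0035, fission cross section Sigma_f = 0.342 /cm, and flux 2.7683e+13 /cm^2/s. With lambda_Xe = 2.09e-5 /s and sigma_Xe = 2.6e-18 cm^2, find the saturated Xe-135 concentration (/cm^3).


Xe_eq = (gamma_I + gamma_Xe) * Sigma_f * phi / (lambda_Xe + sigma_Xe * phi)
Numerator = (0.0558 + 0.0035) * 0.342 * 2.7683e+13 = 5.614278e+11
Denominator = 2.09e-5 + 2.6e-18 * 2.7683e+13 = 9.287580e-05
Xe_eq = 5.614278e+11 / 9.287580e-05 = 6.0449e+15 /cm^3

6.0449e+15


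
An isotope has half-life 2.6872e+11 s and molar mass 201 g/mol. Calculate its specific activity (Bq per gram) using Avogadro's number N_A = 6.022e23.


lambda = ln(2) / t_half = ln(2) / 2.6872e+11 = 2.579440e-12 /s
SA = lambda * N_A / M
SA = 2.579440e-12 * 6.022e23 / 201
SA = 7.7281e+09 Bq/g

7.7281e+09


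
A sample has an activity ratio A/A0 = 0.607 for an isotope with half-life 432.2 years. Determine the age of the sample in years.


lambda = ln(2) / t_half = ln(2) / 432.2 = 0.001603765 /yr
t = -ln(A/A0) / lambda
t = -ln(0.607) / 0.001603765
t = 311.28 yr

311.28


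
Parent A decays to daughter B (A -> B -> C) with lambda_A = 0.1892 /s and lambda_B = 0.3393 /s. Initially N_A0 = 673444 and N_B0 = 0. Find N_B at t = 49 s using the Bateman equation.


N_B(t) = lambda_A * N_A0 / (lambda_B - lambda_A) * [exp(-lambda_A*t) - exp(-lambda_B*t)]
exp(-0.1892*49) = 9.413318e-05; exp(-0.3393*49) = 6.019359e-08
N_B = 0.1892 * 673444 / (0.3393 - 0.1892) * (9.413318e-05 - 6.019359e-08)
N_B = 79.856

79.856


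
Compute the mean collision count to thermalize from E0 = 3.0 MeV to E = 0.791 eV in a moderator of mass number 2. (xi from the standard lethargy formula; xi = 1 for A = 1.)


xi = 1 + (A-1)^2/(2A)*ln((A-1)/(A+1)) = 0.7253469 (for A = 2)
n = ln(E0/E) / xi
n = ln(3.0e6 / 0.791) / 0.7253469
n = ln(3.792668e+06) / 0.7253469 = 20.885

20.885


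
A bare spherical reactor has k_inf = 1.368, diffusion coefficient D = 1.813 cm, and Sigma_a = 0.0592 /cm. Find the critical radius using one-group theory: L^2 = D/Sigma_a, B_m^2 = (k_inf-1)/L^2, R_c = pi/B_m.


L^2 = D / Sigma_a = 1.813 / 0.0592 = 30.62500 cm^2
B_m^2 = (k_inf - 1) / L^2 = (1.368 - 1) / 30.62500 = 0.01201633 /cm^2
For a bare sphere: B_g = pi/R, so R_c = pi / sqrt(B_m^2)
R_c = pi / sqrt(0.01201633) = 28.659 cm

28.659


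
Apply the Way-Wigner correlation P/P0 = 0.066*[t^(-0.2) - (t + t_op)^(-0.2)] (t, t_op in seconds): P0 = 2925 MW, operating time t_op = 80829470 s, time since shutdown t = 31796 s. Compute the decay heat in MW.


P/P0 = 0.066 * [t^(-0.2) - (t + t_op)^(-0.2)]
P/P0 = 0.066 * [31796^(-0.2) - (31796 + 80829470)^(-0.2)]
P/P0 = 0.066 * [0.1257551 - 0.02620909] = 0.006570037
P = 2925 * 0.006570037 = 19.217 MW

19.217


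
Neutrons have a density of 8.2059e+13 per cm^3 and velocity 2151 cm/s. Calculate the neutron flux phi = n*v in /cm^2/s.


phi = n * v
phi = 8.2059e+13 * 2151
phi = 1.7651e+17 /cm^2/s

1.7651e+17
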